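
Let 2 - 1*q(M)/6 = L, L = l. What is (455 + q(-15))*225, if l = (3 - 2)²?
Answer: 103725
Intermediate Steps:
l = 1 (l = 1² = 1)
L = 1
q(M) = 6 (q(M) = 12 - 6*1 = 12 - 6 = 6)
(455 + q(-15))*225 = (455 + 6)*225 = 461*225 = 103725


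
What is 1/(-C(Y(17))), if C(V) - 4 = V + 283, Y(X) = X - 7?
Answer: -1/297 ≈ -0.0033670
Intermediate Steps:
Y(X) = -7 + X
C(V) = 287 + V (C(V) = 4 + (V + 283) = 4 + (283 + V) = 287 + V)
1/(-C(Y(17))) = 1/(-(287 + (-7 + 17))) = 1/(-(287 + 10)) = 1/(-1*297) = 1/(-297) = -1/297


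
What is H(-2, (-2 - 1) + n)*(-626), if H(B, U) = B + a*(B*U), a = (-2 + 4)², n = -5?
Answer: -38812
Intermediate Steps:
a = 4 (a = 2² = 4)
H(B, U) = B + 4*B*U (H(B, U) = B + 4*(B*U) = B + 4*B*U)
H(-2, (-2 - 1) + n)*(-626) = -2*(1 + 4*((-2 - 1) - 5))*(-626) = -2*(1 + 4*(-3 - 5))*(-626) = -2*(1 + 4*(-8))*(-626) = -2*(1 - 32)*(-626) = -2*(-31)*(-626) = 62*(-626) = -38812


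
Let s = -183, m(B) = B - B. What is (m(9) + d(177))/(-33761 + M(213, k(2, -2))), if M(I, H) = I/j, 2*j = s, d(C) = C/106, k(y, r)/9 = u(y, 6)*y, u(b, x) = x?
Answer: -3599/72771226 ≈ -4.9456e-5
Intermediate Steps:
k(y, r) = 54*y (k(y, r) = 9*(6*y) = 54*y)
m(B) = 0
d(C) = C/106 (d(C) = C*(1/106) = C/106)
j = -183/2 (j = (½)*(-183) = -183/2 ≈ -91.500)
M(I, H) = -2*I/183 (M(I, H) = I/(-183/2) = I*(-2/183) = -2*I/183)
(m(9) + d(177))/(-33761 + M(213, k(2, -2))) = (0 + (1/106)*177)/(-33761 - 2/183*213) = (0 + 177/106)/(-33761 - 142/61) = 177/(106*(-2059563/61)) = (177/106)*(-61/2059563) = -3599/72771226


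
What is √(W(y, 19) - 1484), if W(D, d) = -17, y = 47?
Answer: I*√1501 ≈ 38.743*I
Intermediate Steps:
√(W(y, 19) - 1484) = √(-17 - 1484) = √(-1501) = I*√1501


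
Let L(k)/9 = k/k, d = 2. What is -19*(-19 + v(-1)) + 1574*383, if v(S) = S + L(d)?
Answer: 603051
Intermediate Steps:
L(k) = 9 (L(k) = 9*(k/k) = 9*1 = 9)
v(S) = 9 + S (v(S) = S + 9 = 9 + S)
-19*(-19 + v(-1)) + 1574*383 = -19*(-19 + (9 - 1)) + 1574*383 = -19*(-19 + 8) + 602842 = -19*(-11) + 602842 = 209 + 602842 = 603051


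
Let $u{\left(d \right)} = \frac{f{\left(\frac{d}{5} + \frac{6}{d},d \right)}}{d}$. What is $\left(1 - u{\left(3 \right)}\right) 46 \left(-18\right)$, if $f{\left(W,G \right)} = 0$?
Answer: $-828$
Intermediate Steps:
$u{\left(d \right)} = 0$ ($u{\left(d \right)} = \frac{0}{d} = 0$)
$\left(1 - u{\left(3 \right)}\right) 46 \left(-18\right) = \left(1 - 0\right) 46 \left(-18\right) = \left(1 + 0\right) 46 \left(-18\right) = 1 \cdot 46 \left(-18\right) = 46 \left(-18\right) = -828$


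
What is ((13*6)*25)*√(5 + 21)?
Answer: 1950*√26 ≈ 9943.1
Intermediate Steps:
((13*6)*25)*√(5 + 21) = (78*25)*√26 = 1950*√26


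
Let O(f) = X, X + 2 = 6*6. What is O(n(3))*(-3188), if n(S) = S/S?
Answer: -108392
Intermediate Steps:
X = 34 (X = -2 + 6*6 = -2 + 36 = 34)
n(S) = 1
O(f) = 34
O(n(3))*(-3188) = 34*(-3188) = -108392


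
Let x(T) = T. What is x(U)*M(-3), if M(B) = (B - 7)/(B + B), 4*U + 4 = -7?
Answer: -55/12 ≈ -4.5833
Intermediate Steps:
U = -11/4 (U = -1 + (¼)*(-7) = -1 - 7/4 = -11/4 ≈ -2.7500)
M(B) = (-7 + B)/(2*B) (M(B) = (-7 + B)/((2*B)) = (-7 + B)*(1/(2*B)) = (-7 + B)/(2*B))
x(U)*M(-3) = -11*(-7 - 3)/(8*(-3)) = -11*(-1)*(-10)/(8*3) = -11/4*5/3 = -55/12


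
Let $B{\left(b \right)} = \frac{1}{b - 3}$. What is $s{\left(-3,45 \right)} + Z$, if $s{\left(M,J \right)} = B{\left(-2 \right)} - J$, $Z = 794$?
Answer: $\frac{3744}{5} \approx 748.8$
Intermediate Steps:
$B{\left(b \right)} = \frac{1}{-3 + b}$
$s{\left(M,J \right)} = - \frac{1}{5} - J$ ($s{\left(M,J \right)} = \frac{1}{-3 - 2} - J = \frac{1}{-5} - J = - \frac{1}{5} - J$)
$s{\left(-3,45 \right)} + Z = \left(- \frac{1}{5} - 45\right) + 794 = - \frac{226}{5} + 794 = \frac{3744}{5}$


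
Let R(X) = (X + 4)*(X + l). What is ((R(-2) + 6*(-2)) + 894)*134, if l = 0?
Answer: 117652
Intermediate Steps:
R(X) = X*(4 + X) (R(X) = (X + 4)*(X + 0) = (4 + X)*X = X*(4 + X))
((R(-2) + 6*(-2)) + 894)*134 = ((-2*(4 - 2) + 6*(-2)) + 894)*134 = ((-2*2 - 12) + 894)*134 = ((-4 - 12) + 894)*134 = (-16 + 894)*134 = 878*134 = 117652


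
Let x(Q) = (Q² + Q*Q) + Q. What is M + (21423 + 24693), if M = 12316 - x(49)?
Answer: 53581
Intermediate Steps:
x(Q) = Q + 2*Q² (x(Q) = (Q² + Q²) + Q = 2*Q² + Q = Q + 2*Q²)
M = 7465 (M = 12316 - 49*(1 + 2*49) = 12316 - 49*(1 + 98) = 12316 - 49*99 = 12316 - 1*4851 = 12316 - 4851 = 7465)
M + (21423 + 24693) = 7465 + (21423 + 24693) = 7465 + 46116 = 53581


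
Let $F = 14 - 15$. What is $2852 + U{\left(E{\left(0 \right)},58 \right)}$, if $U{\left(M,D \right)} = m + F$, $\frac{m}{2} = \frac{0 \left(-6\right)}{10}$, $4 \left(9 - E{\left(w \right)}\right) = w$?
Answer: $2851$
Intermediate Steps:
$E{\left(w \right)} = 9 - \frac{w}{4}$
$F = -1$ ($F = 14 - 15 = -1$)
$m = 0$ ($m = 2 \frac{0 \left(-6\right)}{10} = 2 \cdot 0 \cdot \frac{1}{10} = 2 \cdot 0 = 0$)
$U{\left(M,D \right)} = -1$ ($U{\left(M,D \right)} = 0 - 1 = -1$)
$2852 + U{\left(E{\left(0 \right)},58 \right)} = 2852 - 1 = 2851$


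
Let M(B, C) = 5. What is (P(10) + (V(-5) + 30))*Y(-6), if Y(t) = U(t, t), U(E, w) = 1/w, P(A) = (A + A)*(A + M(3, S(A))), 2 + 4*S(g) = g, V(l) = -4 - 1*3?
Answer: -323/6 ≈ -53.833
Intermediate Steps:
V(l) = -7 (V(l) = -4 - 3 = -7)
S(g) = -½ + g/4
P(A) = 2*A*(5 + A) (P(A) = (A + A)*(A + 5) = (2*A)*(5 + A) = 2*A*(5 + A))
U(E, w) = 1/w
Y(t) = 1/t
(P(10) + (V(-5) + 30))*Y(-6) = (2*10*(5 + 10) + (-7 + 30))/(-6) = (2*10*15 + 23)*(-⅙) = (300 + 23)*(-⅙) = 323*(-⅙) = -323/6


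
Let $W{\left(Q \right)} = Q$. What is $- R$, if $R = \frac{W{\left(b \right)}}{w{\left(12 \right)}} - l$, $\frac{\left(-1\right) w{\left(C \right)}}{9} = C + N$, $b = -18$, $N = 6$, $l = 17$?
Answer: $\frac{152}{9} \approx 16.889$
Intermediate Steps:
$w{\left(C \right)} = -54 - 9 C$ ($w{\left(C \right)} = - 9 \left(C + 6\right) = - 9 \left(6 + C\right) = -54 - 9 C$)
$R = - \frac{152}{9}$ ($R = - \frac{18}{-54 - 108} - 17 = - \frac{18}{-162} - 17 = \left(-18\right) \left(- \frac{1}{162}\right) - 17 = \frac{1}{9} - 17 = - \frac{152}{9} \approx -16.889$)
$- R = \left(-1\right) \left(- \frac{152}{9}\right) = \frac{152}{9}$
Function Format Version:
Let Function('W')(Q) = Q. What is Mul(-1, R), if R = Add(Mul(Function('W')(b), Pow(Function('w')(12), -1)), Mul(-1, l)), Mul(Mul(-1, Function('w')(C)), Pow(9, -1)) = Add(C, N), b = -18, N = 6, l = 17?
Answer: Rational(152, 9) ≈ 16.889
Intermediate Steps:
Function('w')(C) = Add(-54, Mul(-9, C)) (Function('w')(C) = Mul(-9, Add(C, 6)) = Mul(-9, Add(6, C)) = Add(-54, Mul(-9, C)))
R = Rational(-152, 9) (R = Add(Mul(-18, Pow(Add(-54, Mul(-9, 12)), -1)), Mul(-1, 17)) = Add(Mul(-18, Pow(Add(-54, -108), -1)), -17) = Add(Mul(-18, Pow(-162, -1)), -17) = Add(Mul(-18, Rational(-1, 162)), -17) = Add(Rational(1, 9), -17) = Rational(-152, 9) ≈ -16.889)
Mul(-1, R) = Mul(-1, Rational(-152, 9)) = Rational(152, 9)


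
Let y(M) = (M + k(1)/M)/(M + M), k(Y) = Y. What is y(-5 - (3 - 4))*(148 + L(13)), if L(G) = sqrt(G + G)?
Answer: 629/8 + 17*sqrt(26)/32 ≈ 81.334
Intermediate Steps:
L(G) = sqrt(2)*sqrt(G) (L(G) = sqrt(2*G) = sqrt(2)*sqrt(G))
y(M) = (M + 1/M)/(2*M) (y(M) = (M + 1/M)/(M + M) = (M + 1/M)/((2*M)) = (M + 1/M)*(1/(2*M)) = (M + 1/M)/(2*M))
y(-5 - (3 - 4))*(148 + L(13)) = ((1 + (-5 - (3 - 4))**2)/(2*(-5 - (3 - 4))**2))*(148 + sqrt(2)*sqrt(13)) = ((1 + (-5 - 1*(-1))**2)/(2*(-5 - 1*(-1))**2))*(148 + sqrt(26)) = ((1 + (-5 + 1)**2)/(2*(-5 + 1)**2))*(148 + sqrt(26)) = ((1/2)*(1 + (-4)**2)/(-4)**2)*(148 + sqrt(26)) = ((1/2)*(1/16)*(1 + 16))*(148 + sqrt(26)) = ((1/2)*(1/16)*17)*(148 + sqrt(26)) = 17*(148 + sqrt(26))/32 = 629/8 + 17*sqrt(26)/32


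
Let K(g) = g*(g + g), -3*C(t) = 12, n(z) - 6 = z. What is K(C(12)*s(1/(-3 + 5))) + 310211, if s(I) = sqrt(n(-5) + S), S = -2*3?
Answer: 310051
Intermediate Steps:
n(z) = 6 + z
C(t) = -4 (C(t) = -1/3*12 = -4)
S = -6
s(I) = I*sqrt(5) (s(I) = sqrt((6 - 5) - 6) = sqrt(1 - 6) = sqrt(-5) = I*sqrt(5))
K(g) = 2*g**2 (K(g) = g*(2*g) = 2*g**2)
K(C(12)*s(1/(-3 + 5))) + 310211 = 2*(-4*I*sqrt(5))**2 + 310211 = 2*(-80) + 310211 = -160 + 310211 = 310051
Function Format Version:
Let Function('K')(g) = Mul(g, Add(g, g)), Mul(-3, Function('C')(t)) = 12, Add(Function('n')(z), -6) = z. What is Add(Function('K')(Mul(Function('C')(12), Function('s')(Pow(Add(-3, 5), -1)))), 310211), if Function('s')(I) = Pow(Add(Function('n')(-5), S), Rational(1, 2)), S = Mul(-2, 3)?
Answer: 310051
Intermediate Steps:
Function('n')(z) = Add(6, z)
Function('C')(t) = -4 (Function('C')(t) = Mul(Rational(-1, 3), 12) = -4)
S = -6
Function('s')(I) = Mul(I, Pow(5, Rational(1, 2))) (Function('s')(I) = Pow(Add(Add(6, -5), -6), Rational(1, 2)) = Pow(Add(1, -6), Rational(1, 2)) = Pow(-5, Rational(1, 2)) = Mul(I, Pow(5, Rational(1, 2))))
Function('K')(g) = Mul(2, Pow(g, 2)) (Function('K')(g) = Mul(g, Mul(2, g)) = Mul(2, Pow(g, 2)))
Add(Function('K')(Mul(Function('C')(12), Function('s')(Pow(Add(-3, 5), -1)))), 310211) = Add(Mul(2, Pow(Mul(-4, Mul(I, Pow(5, Rational(1, 2)))), 2)), 310211) = Add(Mul(2, Pow(Mul(-4, I, Pow(5, Rational(1, 2))), 2)), 310211) = Add(Mul(2, -80), 310211) = Add(-160, 310211) = 310051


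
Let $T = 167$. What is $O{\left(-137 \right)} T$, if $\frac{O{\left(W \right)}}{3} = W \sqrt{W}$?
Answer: $- 68637 i \sqrt{137} \approx - 8.0338 \cdot 10^{5} i$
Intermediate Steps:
$O{\left(W \right)} = 3 W^{\frac{3}{2}}$ ($O{\left(W \right)} = 3 W \sqrt{W} = 3 W^{\frac{3}{2}}$)
$O{\left(-137 \right)} T = 3 \left(-137\right)^{\frac{3}{2}} \cdot 167 = 3 \left(- 137 i \sqrt{137}\right) 167 = - 411 i \sqrt{137} \cdot 167 = - 68637 i \sqrt{137}$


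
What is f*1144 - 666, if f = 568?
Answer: 649126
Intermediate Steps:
f*1144 - 666 = 568*1144 - 666 = 649792 - 666 = 649126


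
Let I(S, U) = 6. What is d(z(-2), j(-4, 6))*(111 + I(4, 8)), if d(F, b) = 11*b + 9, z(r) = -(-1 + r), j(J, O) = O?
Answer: 8775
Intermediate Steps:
z(r) = 1 - r
d(F, b) = 9 + 11*b
d(z(-2), j(-4, 6))*(111 + I(4, 8)) = (9 + 11*6)*(111 + 6) = (9 + 66)*117 = 75*117 = 8775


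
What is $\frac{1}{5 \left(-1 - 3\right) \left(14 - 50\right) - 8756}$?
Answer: $- \frac{1}{8036} \approx -0.00012444$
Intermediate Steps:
$\frac{1}{5 \left(-1 - 3\right) \left(14 - 50\right) - 8756} = \frac{1}{5 \left(-4\right) \left(-36\right) - 8756} = \frac{1}{\left(-20\right) \left(-36\right) - 8756} = \frac{1}{720 - 8756} = \frac{1}{-8036} = - \frac{1}{8036}$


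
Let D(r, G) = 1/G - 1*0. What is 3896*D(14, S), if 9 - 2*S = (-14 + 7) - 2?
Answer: 3896/9 ≈ 432.89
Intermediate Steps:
S = 9 (S = 9/2 - ((-14 + 7) - 2)/2 = 9/2 - (-7 - 2)/2 = 9/2 - ½*(-9) = 9/2 + 9/2 = 9)
D(r, G) = 1/G (D(r, G) = 1/G + 0 = 1/G)
3896*D(14, S) = 3896/9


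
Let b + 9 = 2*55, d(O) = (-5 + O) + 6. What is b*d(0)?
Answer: 101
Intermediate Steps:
d(O) = 1 + O
b = 101 (b = -9 + 2*55 = -9 + 110 = 101)
b*d(0) = 101*(1 + 0) = 101*1 = 101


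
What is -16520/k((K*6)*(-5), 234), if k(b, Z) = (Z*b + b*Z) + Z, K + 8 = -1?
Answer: -8260/63297 ≈ -0.13050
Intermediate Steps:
K = -9 (K = -8 - 1 = -9)
k(b, Z) = Z + 2*Z*b (k(b, Z) = (Z*b + Z*b) + Z = 2*Z*b + Z = Z + 2*Z*b)
-16520/k((K*6)*(-5), 234) = -16520*1/(234*(1 + 2*(-9*6*(-5)))) = -16520*1/(234*(1 + 2*(-54*(-5)))) = -16520*1/(234*(1 + 2*270)) = -16520*1/(234*(1 + 540)) = -16520/(234*541) = -16520/126594 = -16520*1/126594 = -8260/63297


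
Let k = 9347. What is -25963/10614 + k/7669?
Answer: -99901189/81398766 ≈ -1.2273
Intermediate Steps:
-25963/10614 + k/7669 = -25963/10614 + 9347/7669 = -99901189/81398766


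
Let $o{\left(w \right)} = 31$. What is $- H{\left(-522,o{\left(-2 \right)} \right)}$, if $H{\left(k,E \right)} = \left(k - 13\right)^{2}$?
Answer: $-286225$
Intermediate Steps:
$H{\left(k,E \right)} = \left(-13 + k\right)^{2}$
$- H{\left(-522,o{\left(-2 \right)} \right)} = - \left(-13 - 522\right)^{2} = - \left(-535\right)^{2} = \left(-1\right) 286225 = -286225$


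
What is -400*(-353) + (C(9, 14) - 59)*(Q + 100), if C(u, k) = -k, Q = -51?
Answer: 137623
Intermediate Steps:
-400*(-353) + (C(9, 14) - 59)*(Q + 100) = -400*(-353) + (-1*14 - 59)*(-51 + 100) = 141200 + (-14 - 59)*49 = 141200 - 73*49 = 141200 - 3577 = 137623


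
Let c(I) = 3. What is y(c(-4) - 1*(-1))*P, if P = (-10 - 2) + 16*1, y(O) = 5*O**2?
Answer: 320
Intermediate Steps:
P = 4 (P = -12 + 16 = 4)
y(c(-4) - 1*(-1))*P = (5*(3 - 1*(-1))**2)*4 = (5*(3 + 1)**2)*4 = (5*4**2)*4 = (5*16)*4 = 80*4 = 320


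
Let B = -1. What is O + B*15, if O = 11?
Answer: -4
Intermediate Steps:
O + B*15 = 11 - 1*15 = 11 - 15 = -4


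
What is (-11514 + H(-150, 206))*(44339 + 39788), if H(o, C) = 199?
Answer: -951897005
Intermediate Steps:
(-11514 + H(-150, 206))*(44339 + 39788) = (-11514 + 199)*(44339 + 39788) = -11315*84127 = -951897005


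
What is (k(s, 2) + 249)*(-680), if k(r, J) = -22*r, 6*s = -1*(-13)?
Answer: -410720/3 ≈ -1.3691e+5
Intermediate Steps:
s = 13/6 (s = (-1*(-13))/6 = (⅙)*13 = 13/6 ≈ 2.1667)
(k(s, 2) + 249)*(-680) = (-22*13/6 + 249)*(-680) = (-143/3 + 249)*(-680) = (604/3)*(-680) = -410720/3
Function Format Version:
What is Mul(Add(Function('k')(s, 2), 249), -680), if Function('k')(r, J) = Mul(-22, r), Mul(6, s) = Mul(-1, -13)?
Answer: Rational(-410720, 3) ≈ -1.3691e+5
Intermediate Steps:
s = Rational(13, 6) (s = Mul(Rational(1, 6), Mul(-1, -13)) = Mul(Rational(1, 6), 13) = Rational(13, 6) ≈ 2.1667)
Mul(Add(Function('k')(s, 2), 249), -680) = Mul(Add(Mul(-22, Rational(13, 6)), 249), -680) = Mul(Add(Rational(-143, 3), 249), -680) = Mul(Rational(604, 3), -680) = Rational(-410720, 3)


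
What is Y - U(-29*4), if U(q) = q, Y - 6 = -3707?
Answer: -3585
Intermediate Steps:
Y = -3701 (Y = 6 - 3707 = -3701)
Y - U(-29*4) = -3701 - (-29)*4 = -3701 - 1*(-116) = -3701 + 116 = -3585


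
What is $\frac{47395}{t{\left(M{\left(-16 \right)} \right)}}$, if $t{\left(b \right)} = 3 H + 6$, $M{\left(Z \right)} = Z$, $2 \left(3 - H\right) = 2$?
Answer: $\frac{47395}{12} \approx 3949.6$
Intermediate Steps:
$H = 2$ ($H = 3 - 1 = 2$)
$t{\left(b \right)} = 12$ ($t{\left(b \right)} = 3 \cdot 2 + 6 = 6 + 6 = 12$)
$\frac{47395}{t{\left(M{\left(-16 \right)} \right)}} = \frac{47395}{12}$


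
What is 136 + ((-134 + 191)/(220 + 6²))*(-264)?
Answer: 2471/32 ≈ 77.219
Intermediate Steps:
136 + ((-134 + 191)/(220 + 6²))*(-264) = 136 + (57/(220 + 36))*(-264) = 136 + (57/256)*(-264) = 136 - 1881/32 = 2471/32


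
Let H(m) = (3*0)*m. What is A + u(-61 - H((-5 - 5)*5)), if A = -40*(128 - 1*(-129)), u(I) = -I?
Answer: -10219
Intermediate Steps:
H(m) = 0 (H(m) = 0*m = 0)
A = -10280 (A = -40*(128 + 129) = -40*257 = -10280)
A + u(-61 - H((-5 - 5)*5)) = -10280 - (-61 - 1*0) = -10280 - (-61 + 0) = -10280 - 1*(-61) = -10280 + 61 = -10219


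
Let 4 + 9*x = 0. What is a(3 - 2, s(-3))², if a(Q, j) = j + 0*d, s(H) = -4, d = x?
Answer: 16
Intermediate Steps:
x = -4/9 (x = -4/9 + (⅑)*0 = -4/9 + 0 = -4/9 ≈ -0.44444)
d = -4/9 ≈ -0.44444
a(Q, j) = j (a(Q, j) = j + 0*(-4/9) = j + 0 = j)
a(3 - 2, s(-3))² = (-4)² = 16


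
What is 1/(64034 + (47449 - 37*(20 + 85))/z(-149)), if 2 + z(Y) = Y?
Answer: 151/9625570 ≈ 1.5687e-5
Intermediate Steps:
z(Y) = -2 + Y
1/(64034 + (47449 - 37*(20 + 85))/z(-149)) = 1/(64034 + (47449 - 37*(20 + 85))/(-2 - 149)) = 1/(64034 + (47449 - 37*105)/(-151)) = 1/(64034 + (47449 - 1*3885)*(-1/151)) = 1/(64034 + (47449 - 3885)*(-1/151)) = 1/(64034 + 43564*(-1/151)) = 1/(64034 - 43564/151) = 1/(9625570/151) = 151/9625570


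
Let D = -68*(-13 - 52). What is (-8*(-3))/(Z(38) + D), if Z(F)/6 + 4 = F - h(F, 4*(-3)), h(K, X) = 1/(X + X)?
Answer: 96/18497 ≈ 0.0051900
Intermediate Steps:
h(K, X) = 1/(2*X)
D = 4420 (D = -68*(-65) = 4420)
Z(F) = -95/4 + 6*F (Z(F) = -24 + 6*(F - 1/(2*(4*(-3)))) = -24 + 6*(F - 1/(2*(-12))) = -24 + 6*(F - (-1)/(2*12)) = -24 + 6*(F - 1*(-1/24)) = -24 + 6*(F + 1/24) = -24 + 6*(1/24 + F) = -24 + (¼ + 6*F) = -95/4 + 6*F)
(-8*(-3))/(Z(38) + D) = (-8*(-3))/((-95/4 + 6*38) + 4420) = 24/((-95/4 + 228) + 4420) = 24/(817/4 + 4420) = 24/(18497/4) = (4/18497)*24 = 96/18497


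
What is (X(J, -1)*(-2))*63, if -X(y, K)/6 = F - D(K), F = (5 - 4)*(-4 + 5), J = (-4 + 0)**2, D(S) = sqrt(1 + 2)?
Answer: 756 - 756*sqrt(3) ≈ -553.43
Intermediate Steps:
D(S) = sqrt(3)
J = 16 (J = (-4)**2 = 16)
F = 1 (F = 1*1 = 1)
X(y, K) = -6 + 6*sqrt(3) (X(y, K) = -6*(1 - sqrt(3)) = -6 + 6*sqrt(3))
(X(J, -1)*(-2))*63 = ((-6 + 6*sqrt(3))*(-2))*63 = (12 - 12*sqrt(3))*63 = 756 - 756*sqrt(3)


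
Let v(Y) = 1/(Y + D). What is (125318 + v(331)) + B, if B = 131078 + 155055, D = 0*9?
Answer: 136190282/331 ≈ 4.1145e+5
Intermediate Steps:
D = 0
v(Y) = 1/Y (v(Y) = 1/(Y + 0) = 1/Y)
B = 286133
(125318 + v(331)) + B = (125318 + 1/331) + 286133 = 41480259/331 + 286133 = 136190282/331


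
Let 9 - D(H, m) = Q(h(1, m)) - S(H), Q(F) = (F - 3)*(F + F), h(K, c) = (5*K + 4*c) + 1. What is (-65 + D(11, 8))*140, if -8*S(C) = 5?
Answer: -760655/2 ≈ -3.8033e+5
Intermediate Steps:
S(C) = -5/8 (S(C) = -⅛*5 = -5/8)
h(K, c) = 1 + 4*c + 5*K (h(K, c) = (4*c + 5*K) + 1 = 1 + 4*c + 5*K)
Q(F) = 2*F*(-3 + F) (Q(F) = (-3 + F)*(2*F) = 2*F*(-3 + F))
D(H, m) = 67/8 - 2*(3 + 4*m)*(6 + 4*m) (D(H, m) = 9 - (2*(1 + 4*m + 5*1)*(-3 + (1 + 4*m + 5*1)) - 1*(-5/8)) = 9 - (2*(1 + 4*m + 5)*(-3 + (1 + 4*m + 5)) + 5/8) = 9 - (2*(6 + 4*m)*(-3 + (6 + 4*m)) + 5/8) = 9 - (2*(6 + 4*m)*(3 + 4*m) + 5/8) = 9 - (2*(3 + 4*m)*(6 + 4*m) + 5/8) = 9 - (5/8 + 2*(3 + 4*m)*(6 + 4*m)) = 9 + (-5/8 - 2*(3 + 4*m)*(6 + 4*m)) = 67/8 - 2*(3 + 4*m)*(6 + 4*m))
(-65 + D(11, 8))*140 = (-65 + (-221/8 - 72*8 - 32*8²))*140 = (-65 + (-221/8 - 576 - 32*64))*140 = (-65 + (-221/8 - 576 - 2048))*140 = (-65 - 21213/8)*140 = -21733/8*140 = -760655/2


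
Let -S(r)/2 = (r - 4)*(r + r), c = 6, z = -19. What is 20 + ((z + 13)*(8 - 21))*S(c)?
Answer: -3724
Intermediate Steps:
S(r) = -4*r*(-4 + r) (S(r) = -2*(r - 4)*(r + r) = -2*(-4 + r)*2*r = -4*r*(-4 + r))
20 + ((z + 13)*(8 - 21))*S(c) = 20 + ((-19 + 13)*(8 - 21))*(4*6*(4 - 1*6)) = 20 + (-6*(-13))*(4*6*(4 - 6)) = 20 + 78*(4*6*(-2)) = 20 + 78*(-48) = 20 - 3744 = -3724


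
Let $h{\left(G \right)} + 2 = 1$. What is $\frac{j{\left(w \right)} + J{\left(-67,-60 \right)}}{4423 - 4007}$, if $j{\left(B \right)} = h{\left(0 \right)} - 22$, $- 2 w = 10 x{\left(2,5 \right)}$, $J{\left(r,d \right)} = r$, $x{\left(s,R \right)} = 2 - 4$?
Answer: $- \frac{45}{208} \approx -0.21635$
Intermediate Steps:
$x{\left(s,R \right)} = -2$ ($x{\left(s,R \right)} = 2 - 4 = -2$)
$h{\left(G \right)} = -1$ ($h{\left(G \right)} = -2 + 1 = -1$)
$w = 10$ ($w = - \frac{10 \left(-2\right)}{2} = \left(- \frac{1}{2}\right) \left(-20\right) = 10$)
$j{\left(B \right)} = -23$ ($j{\left(B \right)} = -1 - 22 = -23$)
$\frac{j{\left(w \right)} + J{\left(-67,-60 \right)}}{4423 - 4007} = \frac{-23 - 67}{4423 - 4007} = - \frac{90}{416} = \left(-90\right) \frac{1}{416} = - \frac{45}{208}$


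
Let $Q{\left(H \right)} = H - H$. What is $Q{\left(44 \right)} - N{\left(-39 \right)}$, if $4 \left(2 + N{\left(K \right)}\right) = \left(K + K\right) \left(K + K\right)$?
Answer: $-1519$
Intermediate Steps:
$N{\left(K \right)} = -2 + K^{2}$ ($N{\left(K \right)} = -2 + \frac{\left(K + K\right) \left(K + K\right)}{4} = -2 + \frac{2 K 2 K}{4} = -2 + \frac{4 K^{2}}{4} = -2 + K^{2}$)
$Q{\left(H \right)} = 0$
$Q{\left(44 \right)} - N{\left(-39 \right)} = 0 - \left(-2 + \left(-39\right)^{2}\right) = 0 - \left(-2 + 1521\right) = 0 - 1519 = -1519$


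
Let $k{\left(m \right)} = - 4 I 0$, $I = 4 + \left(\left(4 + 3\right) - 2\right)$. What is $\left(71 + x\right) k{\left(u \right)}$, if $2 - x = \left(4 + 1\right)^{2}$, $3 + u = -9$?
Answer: $0$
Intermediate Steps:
$u = -12$ ($u = -3 - 9 = -12$)
$x = -23$ ($x = 2 - \left(4 + 1\right)^{2} = 2 - 5^{2} = 2 - 25 = -23$)
$I = 9$ ($I = 4 + \left(7 - 2\right) = 4 + 5 = 9$)
$k{\left(m \right)} = 0$ ($k{\left(m \right)} = \left(-4\right) 9 \cdot 0 = \left(-36\right) 0 = 0$)
$\left(71 + x\right) k{\left(u \right)} = \left(71 - 23\right) 0 = 48 \cdot 0 = 0$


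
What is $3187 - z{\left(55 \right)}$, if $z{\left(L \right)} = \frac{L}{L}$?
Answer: $3186$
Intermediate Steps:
$z{\left(L \right)} = 1$
$3187 - z{\left(55 \right)} = 3187 - 1 = 3186$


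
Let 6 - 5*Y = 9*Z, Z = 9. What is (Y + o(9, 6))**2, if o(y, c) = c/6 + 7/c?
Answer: 5929/36 ≈ 164.69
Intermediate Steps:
o(y, c) = 7/c + c/6 (o(y, c) = c*(1/6) + 7/c = c/6 + 7/c = 7/c + c/6)
Y = -15 (Y = 6/5 - 9*9/5 = 6/5 - 1/5*81 = 6/5 - 81/5 = -15)
(Y + o(9, 6))**2 = (-15 + (7/6 + (1/6)*6))**2 = (-15 + (7*(1/6) + 1))**2 = (-15 + (7/6 + 1))**2 = (-15 + 13/6)**2 = (-77/6)**2 = 5929/36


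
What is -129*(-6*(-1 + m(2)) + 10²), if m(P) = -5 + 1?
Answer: -16770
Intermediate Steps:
m(P) = -4
-129*(-6*(-1 + m(2)) + 10²) = -129*(-6*(-1 - 4) + 10²) = -129*(-6*(-5) + 100) = -129*(30 + 100) = -129*130 = -16770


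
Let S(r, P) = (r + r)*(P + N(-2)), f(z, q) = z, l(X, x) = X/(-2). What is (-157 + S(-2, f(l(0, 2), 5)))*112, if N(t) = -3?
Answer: -16240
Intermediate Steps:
l(X, x) = -X/2 (l(X, x) = X*(-1/2) = -X/2)
S(r, P) = 2*r*(-3 + P) (S(r, P) = (r + r)*(P - 3) = (2*r)*(-3 + P) = 2*r*(-3 + P))
(-157 + S(-2, f(l(0, 2), 5)))*112 = (-157 + 2*(-2)*(-3 - 1/2*0))*112 = (-157 + 2*(-2)*(-3 + 0))*112 = (-157 + 2*(-2)*(-3))*112 = (-157 + 12)*112 = -145*112 = -16240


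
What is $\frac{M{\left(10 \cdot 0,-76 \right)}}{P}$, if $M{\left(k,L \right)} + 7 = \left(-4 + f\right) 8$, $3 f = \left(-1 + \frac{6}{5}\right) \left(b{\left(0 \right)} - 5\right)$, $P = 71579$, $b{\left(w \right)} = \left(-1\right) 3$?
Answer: $- \frac{649}{1073685} \approx -0.00060446$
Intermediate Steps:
$b{\left(w \right)} = -3$
$f = - \frac{8}{15}$ ($f = \frac{\left(-1 + \frac{6}{5}\right) \left(-3 - 5\right)}{3} = \frac{\left(-1 + 6 \cdot \frac{1}{5}\right) \left(-8\right)}{3} = \frac{\left(-1 + \frac{6}{5}\right) \left(-8\right)}{3} = \frac{\frac{1}{5} \left(-8\right)}{3} = \frac{1}{3} \left(- \frac{8}{5}\right) = - \frac{8}{15} \approx -0.53333$)
$M{\left(k,L \right)} = - \frac{649}{15}$ ($M{\left(k,L \right)} = -7 + \left(-4 - \frac{8}{15}\right) 8 = -7 - \frac{544}{15} = - \frac{649}{15}$)
$\frac{M{\left(10 \cdot 0,-76 \right)}}{P} = - \frac{649}{15 \cdot 71579} = \left(- \frac{649}{15}\right) \frac{1}{71579} = - \frac{649}{1073685}$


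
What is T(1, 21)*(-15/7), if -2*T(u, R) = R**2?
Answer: 945/2 ≈ 472.50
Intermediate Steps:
T(u, R) = -R**2/2
T(1, 21)*(-15/7) = (-1/2*21**2)*(-15/7) = (-1/2*441)*(-15*1/7) = -441/2*(-15/7) = 945/2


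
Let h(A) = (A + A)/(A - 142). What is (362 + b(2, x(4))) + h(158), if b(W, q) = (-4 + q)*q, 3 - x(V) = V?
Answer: 1547/4 ≈ 386.75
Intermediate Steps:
h(A) = 2*A/(-142 + A) (h(A) = (2*A)/(-142 + A) = 2*A/(-142 + A))
x(V) = 3 - V
b(W, q) = q*(-4 + q)
(362 + b(2, x(4))) + h(158) = (362 + (3 - 1*4)*(-4 + (3 - 1*4))) + 2*158/(-142 + 158) = (362 + (3 - 4)*(-4 + (3 - 4))) + 2*158/16 = (362 - (-4 - 1)) + 2*158*(1/16) = (362 - 1*(-5)) + 79/4 = (362 + 5) + 79/4 = 367 + 79/4 = 1547/4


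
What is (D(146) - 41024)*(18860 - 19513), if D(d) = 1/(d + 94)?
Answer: 6429280627/240 ≈ 2.6789e+7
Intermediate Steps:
D(d) = 1/(94 + d)
(D(146) - 41024)*(18860 - 19513) = (1/(94 + 146) - 41024)*(18860 - 19513) = (1/240 - 41024)*(-653) = -9845759/240*(-653) = 6429280627/240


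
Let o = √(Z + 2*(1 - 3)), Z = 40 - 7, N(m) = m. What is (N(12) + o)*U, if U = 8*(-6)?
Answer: -576 - 48*√29 ≈ -834.49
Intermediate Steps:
U = -48
Z = 33
o = √29 (o = √(33 + 2*(1 - 3)) = √(33 + 2*(-2)) = √(33 - 4) = √29 ≈ 5.3852)
(N(12) + o)*U = (12 + √29)*(-48) = -576 - 48*√29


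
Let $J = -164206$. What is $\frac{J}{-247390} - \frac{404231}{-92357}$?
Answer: $\frac{57584140316}{11424099115} \approx 5.0406$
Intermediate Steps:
$\frac{J}{-247390} - \frac{404231}{-92357} = - \frac{164206}{-247390} - \frac{404231}{-92357} = \left(-164206\right) \left(- \frac{1}{247390}\right) - - \frac{404231}{92357} = \frac{82103}{123695} + \frac{404231}{92357} = \frac{57584140316}{11424099115}$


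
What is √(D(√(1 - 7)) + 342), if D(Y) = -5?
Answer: √337 ≈ 18.358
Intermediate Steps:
√(D(√(1 - 7)) + 342) = √(-5 + 342) = √337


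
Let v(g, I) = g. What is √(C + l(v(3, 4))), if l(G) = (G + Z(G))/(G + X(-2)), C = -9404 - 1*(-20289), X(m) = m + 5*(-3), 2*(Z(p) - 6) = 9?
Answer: √2133271/14 ≈ 104.33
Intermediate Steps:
Z(p) = 21/2 (Z(p) = 6 + (½)*9 = 6 + 9/2 = 21/2)
X(m) = -15 + m (X(m) = m - 15 = -15 + m)
C = 10885 (C = -9404 + 20289 = 10885)
l(G) = (21/2 + G)/(-17 + G) (l(G) = (G + 21/2)/(G + (-15 - 2)) = (21/2 + G)/(G - 17) = (21/2 + G)/(-17 + G))
√(C + l(v(3, 4))) = √(10885 + (21/2 + 3)/(-17 + 3)) = √(10885 + (27/2)/(-14)) = √(10885 - 1/14*27/2) = √(10885 - 27/28) = √(304753/28) = √2133271/14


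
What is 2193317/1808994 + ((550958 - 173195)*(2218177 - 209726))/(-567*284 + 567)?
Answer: -538875860709355/113966622 ≈ -4.7284e+6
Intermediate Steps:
2193317/1808994 + ((550958 - 173195)*(2218177 - 209726))/(-567*284 + 567) = 2193317*(1/1808994) + (377763*2008451)/(-161028 + 567) = 2193317/1808994 + 758718475113/(-160461) = 2193317/1808994 + 758718475113*(-1/160461) = 2193317/1808994 - 893661337/189 = -538875860709355/113966622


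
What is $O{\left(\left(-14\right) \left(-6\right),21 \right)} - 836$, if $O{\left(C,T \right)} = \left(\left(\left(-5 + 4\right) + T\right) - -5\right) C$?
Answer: $1264$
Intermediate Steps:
$O{\left(C,T \right)} = C \left(4 + T\right)$ ($O{\left(C,T \right)} = \left(\left(-1 + T\right) + 5\right) C = \left(4 + T\right) C = C \left(4 + T\right)$)
$O{\left(\left(-14\right) \left(-6\right),21 \right)} - 836 = \left(-14\right) \left(-6\right) \left(4 + 21\right) - 836 = 84 \cdot 25 - 836 = 2100 - 836 = 1264$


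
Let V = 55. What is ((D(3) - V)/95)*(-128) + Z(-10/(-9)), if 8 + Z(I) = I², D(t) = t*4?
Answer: 393764/7695 ≈ 51.171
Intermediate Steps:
D(t) = 4*t
Z(I) = -8 + I²
((D(3) - V)/95)*(-128) + Z(-10/(-9)) = ((4*3 - 1*55)/95)*(-128) + (-8 + (-10/(-9))²) = ((12 - 55)*(1/95))*(-128) + (-8 + (-10*(-⅑))²) = -43*1/95*(-128) + (-8 + (10/9)²) = -43/95*(-128) + (-8 + 100/81) = 5504/95 - 548/81 = 393764/7695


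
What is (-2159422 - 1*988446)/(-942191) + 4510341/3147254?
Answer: 44378504237/9295656406 ≈ 4.7741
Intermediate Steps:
(-2159422 - 1*988446)/(-942191) + 4510341/3147254 = (-2159422 - 988446)*(-1/942191) + 4510341*(1/3147254) = -3147868*(-1/942191) + 14139/9866 = 3147868/942191 + 14139/9866 = 44378504237/9295656406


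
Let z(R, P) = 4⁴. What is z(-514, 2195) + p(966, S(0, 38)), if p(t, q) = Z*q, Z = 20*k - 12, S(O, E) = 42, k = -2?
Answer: -1928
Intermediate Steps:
Z = -52 (Z = 20*(-2) - 12 = -40 - 12 = -52)
z(R, P) = 256
p(t, q) = -52*q
z(-514, 2195) + p(966, S(0, 38)) = 256 - 52*42 = 256 - 2184 = -1928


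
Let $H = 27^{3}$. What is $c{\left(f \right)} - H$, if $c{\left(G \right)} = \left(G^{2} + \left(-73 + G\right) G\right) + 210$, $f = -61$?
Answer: $-7578$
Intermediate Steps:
$H = 19683$
$c{\left(G \right)} = 210 + G^{2} + G \left(-73 + G\right)$ ($c{\left(G \right)} = \left(G^{2} + G \left(-73 + G\right)\right) + 210 = 210 + G^{2} + G \left(-73 + G\right)$)
$c{\left(f \right)} - H = \left(210 - -4453 + 2 \left(-61\right)^{2}\right) - 19683 = \left(210 + 4453 + 2 \cdot 3721\right) - 19683 = \left(210 + 4453 + 7442\right) - 19683 = 12105 - 19683 = -7578$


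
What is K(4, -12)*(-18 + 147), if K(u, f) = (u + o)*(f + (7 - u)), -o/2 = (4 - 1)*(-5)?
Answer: -39474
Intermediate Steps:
o = 30 (o = -2*(4 - 1)*(-5) = -6*(-5) = -2*(-15) = 30)
K(u, f) = (30 + u)*(7 + f - u) (K(u, f) = (u + 30)*(f + (7 - u)) = (30 + u)*(7 + f - u))
K(4, -12)*(-18 + 147) = (210 - 1*4² - 23*4 + 30*(-12) - 12*4)*(-18 + 147) = (210 - 1*16 - 92 - 360 - 48)*129 = (210 - 16 - 92 - 360 - 48)*129 = -306*129 = -39474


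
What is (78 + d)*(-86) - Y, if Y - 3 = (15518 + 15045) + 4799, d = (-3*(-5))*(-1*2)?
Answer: -39493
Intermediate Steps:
d = -30 (d = 15*(-2) = -30)
Y = 35365 (Y = 3 + ((15518 + 15045) + 4799) = 3 + (30563 + 4799) = 3 + 35362 = 35365)
(78 + d)*(-86) - Y = (78 - 30)*(-86) - 1*35365 = 48*(-86) - 35365 = -4128 - 35365 = -39493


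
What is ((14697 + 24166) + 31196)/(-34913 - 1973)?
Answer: -70059/36886 ≈ -1.8993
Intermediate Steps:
((14697 + 24166) + 31196)/(-34913 - 1973) = (38863 + 31196)/(-36886) = 70059*(-1/36886) = -70059/36886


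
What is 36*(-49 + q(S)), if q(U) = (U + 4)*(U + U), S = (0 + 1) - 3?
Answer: -2052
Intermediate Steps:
S = -2 (S = 1 - 3 = -2)
q(U) = 2*U*(4 + U) (q(U) = (4 + U)*(2*U) = 2*U*(4 + U))
36*(-49 + q(S)) = 36*(-49 + 2*(-2)*(4 - 2)) = 36*(-49 + 2*(-2)*2) = 36*(-49 - 8) = 36*(-57) = -2052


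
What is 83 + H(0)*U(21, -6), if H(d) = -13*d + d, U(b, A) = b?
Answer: 83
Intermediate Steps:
H(d) = -12*d
83 + H(0)*U(21, -6) = 83 - 12*0*21 = 83 + 0*21 = 83 + 0 = 83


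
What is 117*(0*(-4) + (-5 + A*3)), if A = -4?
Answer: -1989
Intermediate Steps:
117*(0*(-4) + (-5 + A*3)) = 117*(0*(-4) + (-5 - 4*3)) = 117*(0 + (-5 - 12)) = 117*(0 - 17) = 117*(-17) = -1989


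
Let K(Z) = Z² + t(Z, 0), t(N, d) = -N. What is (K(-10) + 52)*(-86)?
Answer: -13932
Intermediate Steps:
K(Z) = Z² - Z
(K(-10) + 52)*(-86) = (-10*(-1 - 10) + 52)*(-86) = (-10*(-11) + 52)*(-86) = (110 + 52)*(-86) = 162*(-86) = -13932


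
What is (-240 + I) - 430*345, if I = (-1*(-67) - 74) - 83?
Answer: -148680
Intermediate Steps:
I = -90 (I = (67 - 74) - 83 = -7 - 83 = -90)
(-240 + I) - 430*345 = (-240 - 90) - 430*345 = -330 - 148350 = -148680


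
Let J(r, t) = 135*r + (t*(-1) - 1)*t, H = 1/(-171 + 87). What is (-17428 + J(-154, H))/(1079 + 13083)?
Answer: -269666125/99927072 ≈ -2.6986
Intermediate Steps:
H = -1/84 (H = 1/(-84) = -1/84 ≈ -0.011905)
J(r, t) = 135*r + t*(-1 - t) (J(r, t) = 135*r + (-t - 1)*t = 135*r + (-1 - t)*t = 135*r + t*(-1 - t))
(-17428 + J(-154, H))/(1079 + 13083) = (-17428 + (-1*(-1/84) - (-1/84)² + 135*(-154)))/(1079 + 13083) = (-17428 + (1/84 - 1*1/7056 - 20790))/14162 = (-17428 + (1/84 - 1/7056 - 20790))*(1/14162) = (-17428 - 146694157/7056)*(1/14162) = -269666125/7056*1/14162 = -269666125/99927072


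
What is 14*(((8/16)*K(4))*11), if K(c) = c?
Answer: 308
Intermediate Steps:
14*(((8/16)*K(4))*11) = 14*(((8/16)*4)*11) = 14*(((8*(1/16))*4)*11) = 14*(((1/2)*4)*11) = 14*(2*11) = 14*22 = 308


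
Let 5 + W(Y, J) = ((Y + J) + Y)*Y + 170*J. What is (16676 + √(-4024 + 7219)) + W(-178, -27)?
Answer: 80255 + 3*√355 ≈ 80312.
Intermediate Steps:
W(Y, J) = -5 + 170*J + Y*(J + 2*Y) (W(Y, J) = -5 + (((Y + J) + Y)*Y + 170*J) = -5 + (((J + Y) + Y)*Y + 170*J) = -5 + ((J + 2*Y)*Y + 170*J) = -5 + (Y*(J + 2*Y) + 170*J) = -5 + (170*J + Y*(J + 2*Y)) = -5 + 170*J + Y*(J + 2*Y))
(16676 + √(-4024 + 7219)) + W(-178, -27) = (16676 + √(-4024 + 7219)) + (-5 + 2*(-178)² + 170*(-27) - 27*(-178)) = (16676 + √3195) + (-5 + 2*31684 - 4590 + 4806) = (16676 + 3*√355) + (-5 + 63368 - 4590 + 4806) = (16676 + 3*√355) + 63579 = 80255 + 3*√355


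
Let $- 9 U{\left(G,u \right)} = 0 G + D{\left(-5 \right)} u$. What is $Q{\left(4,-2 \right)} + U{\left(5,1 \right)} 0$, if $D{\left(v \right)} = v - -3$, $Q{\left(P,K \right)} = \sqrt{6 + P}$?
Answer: $\sqrt{10} \approx 3.1623$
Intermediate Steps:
$D{\left(v \right)} = 3 + v$ ($D{\left(v \right)} = v + 3 = 3 + v$)
$U{\left(G,u \right)} = \frac{2 u}{9}$ ($U{\left(G,u \right)} = - \frac{0 G + \left(3 - 5\right) u}{9} = - \frac{0 - 2 u}{9} = - \frac{\left(-2\right) u}{9} = \frac{2 u}{9}$)
$Q{\left(4,-2 \right)} + U{\left(5,1 \right)} 0 = \sqrt{6 + 4} + \frac{2}{9} \cdot 1 \cdot 0 = \sqrt{10} + \frac{2}{9} \cdot 0 = \sqrt{10} + 0 = \sqrt{10}$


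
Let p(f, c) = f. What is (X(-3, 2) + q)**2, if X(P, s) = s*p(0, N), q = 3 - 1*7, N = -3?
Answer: 16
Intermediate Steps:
q = -4 (q = 3 - 7 = -4)
X(P, s) = 0 (X(P, s) = s*0 = 0)
(X(-3, 2) + q)**2 = (0 - 4)**2 = (-4)**2 = 16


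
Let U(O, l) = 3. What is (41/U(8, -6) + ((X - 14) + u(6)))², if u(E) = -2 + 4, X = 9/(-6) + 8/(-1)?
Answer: 2209/36 ≈ 61.361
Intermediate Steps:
X = -19/2 (X = 9*(-⅙) + 8*(-1) = -3/2 - 8 = -19/2 ≈ -9.5000)
u(E) = 2
(41/U(8, -6) + ((X - 14) + u(6)))² = (41/3 + ((-19/2 - 14) + 2))² = (41*(⅓) + (-47/2 + 2))² = (41/3 - 43/2)² = (-47/6)² = 2209/36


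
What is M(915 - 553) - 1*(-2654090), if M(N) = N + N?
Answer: 2654814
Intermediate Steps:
M(N) = 2*N
M(915 - 553) - 1*(-2654090) = 2*(915 - 553) - 1*(-2654090) = 2*362 + 2654090 = 724 + 2654090 = 2654814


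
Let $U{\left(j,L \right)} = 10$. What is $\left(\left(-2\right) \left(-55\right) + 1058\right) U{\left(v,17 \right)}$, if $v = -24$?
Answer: $11680$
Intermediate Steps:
$\left(\left(-2\right) \left(-55\right) + 1058\right) U{\left(v,17 \right)} = \left(\left(-2\right) \left(-55\right) + 1058\right) 10 = \left(110 + 1058\right) 10 = 1168 \cdot 10 = 11680$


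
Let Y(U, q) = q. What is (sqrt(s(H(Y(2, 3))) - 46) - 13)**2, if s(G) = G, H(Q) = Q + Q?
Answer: 129 - 52*I*sqrt(10) ≈ 129.0 - 164.44*I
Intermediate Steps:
H(Q) = 2*Q
(sqrt(s(H(Y(2, 3))) - 46) - 13)**2 = (sqrt(2*3 - 46) - 13)**2 = (sqrt(6 - 46) - 13)**2 = (sqrt(-40) - 13)**2 = (2*I*sqrt(10) - 13)**2 = (-13 + 2*I*sqrt(10))**2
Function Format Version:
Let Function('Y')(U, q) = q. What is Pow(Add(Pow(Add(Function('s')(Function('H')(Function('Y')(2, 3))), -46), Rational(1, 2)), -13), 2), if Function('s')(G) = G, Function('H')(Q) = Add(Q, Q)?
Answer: Add(129, Mul(-52, I, Pow(10, Rational(1, 2)))) ≈ Add(129.00, Mul(-164.44, I))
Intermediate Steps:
Function('H')(Q) = Mul(2, Q)
Pow(Add(Pow(Add(Function('s')(Function('H')(Function('Y')(2, 3))), -46), Rational(1, 2)), -13), 2) = Pow(Add(Pow(Add(Mul(2, 3), -46), Rational(1, 2)), -13), 2) = Pow(Add(Pow(Add(6, -46), Rational(1, 2)), -13), 2) = Pow(Add(Pow(-40, Rational(1, 2)), -13), 2) = Pow(Add(Mul(2, I, Pow(10, Rational(1, 2))), -13), 2) = Pow(Add(-13, Mul(2, I, Pow(10, Rational(1, 2)))), 2)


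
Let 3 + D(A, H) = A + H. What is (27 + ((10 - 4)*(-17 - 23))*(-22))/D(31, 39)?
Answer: 5307/67 ≈ 79.209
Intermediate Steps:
D(A, H) = -3 + A + H (D(A, H) = -3 + (A + H) = -3 + A + H)
(27 + ((10 - 4)*(-17 - 23))*(-22))/D(31, 39) = (27 + ((10 - 4)*(-17 - 23))*(-22))/(-3 + 31 + 39) = (27 + (6*(-40))*(-22))/67 = (27 - 240*(-22))*(1/67) = (27 + 5280)*(1/67) = 5307*(1/67) = 5307/67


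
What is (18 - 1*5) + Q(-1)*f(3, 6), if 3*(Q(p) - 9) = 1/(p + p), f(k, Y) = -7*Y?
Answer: -358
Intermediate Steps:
Q(p) = 9 + 1/(6*p) (Q(p) = 9 + 1/(3*(p + p)) = 9 + 1/(3*((2*p))) = 9 + (1/(2*p))/3 = 9 + 1/(6*p))
(18 - 1*5) + Q(-1)*f(3, 6) = (18 - 1*5) + (9 + (1/6)/(-1))*(-7*6) = (18 - 5) + (9 + (1/6)*(-1))*(-42) = 13 + (9 - 1/6)*(-42) = 13 + (53/6)*(-42) = 13 - 371 = -358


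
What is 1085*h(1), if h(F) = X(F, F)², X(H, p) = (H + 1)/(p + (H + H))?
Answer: 4340/9 ≈ 482.22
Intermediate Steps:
X(H, p) = (1 + H)/(p + 2*H)
h(F) = (1 + F)²/(9*F²) (h(F) = ((1 + F)/(F + 2*F))² = ((1 + F)/((3*F)))² = ((1/(3*F))*(1 + F))² = ((1 + F)/(3*F))² = (1 + F)²/(9*F²))
1085*h(1) = 1085*((⅑)*(1 + 1)²/1²) = 1085*((⅑)*1*2²) = 1085*((⅑)*1*4) = 1085*(4/9) = 4340/9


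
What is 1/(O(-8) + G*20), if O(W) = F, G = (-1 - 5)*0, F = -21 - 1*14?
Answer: -1/35 ≈ -0.028571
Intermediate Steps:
F = -35 (F = -21 - 14 = -35)
G = 0 (G = -6*0 = 0)
O(W) = -35
1/(O(-8) + G*20) = 1/(-35 + 0*20) = 1/(-35 + 0) = 1/(-35) = -1/35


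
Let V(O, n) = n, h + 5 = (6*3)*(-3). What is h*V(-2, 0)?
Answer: 0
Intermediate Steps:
h = -59 (h = -5 + (6*3)*(-3) = -5 + 18*(-3) = -5 - 54 = -59)
h*V(-2, 0) = -59*0 = 0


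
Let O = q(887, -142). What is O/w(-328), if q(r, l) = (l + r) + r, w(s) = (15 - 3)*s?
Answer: -17/41 ≈ -0.41463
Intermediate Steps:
w(s) = 12*s
q(r, l) = l + 2*r
O = 1632 (O = -142 + 2*887 = -142 + 1774 = 1632)
O/w(-328) = 1632/((12*(-328))) = 1632/(-3936) = 1632*(-1/3936) = -17/41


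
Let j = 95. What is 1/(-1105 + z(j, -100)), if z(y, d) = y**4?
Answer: 1/81449520 ≈ 1.2278e-8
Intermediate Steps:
1/(-1105 + z(j, -100)) = 1/(-1105 + 95**4) = 1/(-1105 + 81450625) = 1/81449520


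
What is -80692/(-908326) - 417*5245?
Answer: -993329377549/454163 ≈ -2.1872e+6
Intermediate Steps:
-80692/(-908326) - 417*5245 = -80692*(-1/908326) - 2187165 = 40346/454163 - 2187165 = -993329377549/454163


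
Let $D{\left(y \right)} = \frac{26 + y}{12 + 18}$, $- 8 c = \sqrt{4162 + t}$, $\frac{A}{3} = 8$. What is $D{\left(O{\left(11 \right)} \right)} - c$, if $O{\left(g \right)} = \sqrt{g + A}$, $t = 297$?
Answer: $\frac{13}{15} + \frac{\sqrt{35}}{30} + \frac{7 \sqrt{91}}{8} \approx 9.4108$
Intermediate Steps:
$A = 24$ ($A = 3 \cdot 8 = 24$)
$O{\left(g \right)} = \sqrt{24 + g}$ ($O{\left(g \right)} = \sqrt{g + 24} = \sqrt{24 + g}$)
$c = - \frac{7 \sqrt{91}}{8}$ ($c = - \frac{\sqrt{4162 + 297}}{8} = - \frac{\sqrt{4459}}{8} = - \frac{7 \sqrt{91}}{8} \approx -8.347$)
$D{\left(y \right)} = \frac{13}{15} + \frac{y}{30}$ ($D{\left(y \right)} = \frac{26 + y}{30} = \left(26 + y\right) \frac{1}{30} = \frac{13}{15} + \frac{y}{30}$)
$D{\left(O{\left(11 \right)} \right)} - c = \left(\frac{13}{15} + \frac{\sqrt{24 + 11}}{30}\right) - - \frac{7 \sqrt{91}}{8} = \left(\frac{13}{15} + \frac{\sqrt{35}}{30}\right) + \frac{7 \sqrt{91}}{8} = \frac{13}{15} + \frac{\sqrt{35}}{30} + \frac{7 \sqrt{91}}{8}$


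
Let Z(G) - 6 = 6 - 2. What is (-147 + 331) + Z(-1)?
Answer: 194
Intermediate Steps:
Z(G) = 10 (Z(G) = 6 + (6 - 2) = 6 + 4 = 10)
(-147 + 331) + Z(-1) = (-147 + 331) + 10 = 184 + 10 = 194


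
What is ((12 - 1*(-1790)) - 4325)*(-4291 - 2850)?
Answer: 18016743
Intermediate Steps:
((12 - 1*(-1790)) - 4325)*(-4291 - 2850) = ((12 + 1790) - 4325)*(-7141) = (1802 - 4325)*(-7141) = -2523*(-7141) = 18016743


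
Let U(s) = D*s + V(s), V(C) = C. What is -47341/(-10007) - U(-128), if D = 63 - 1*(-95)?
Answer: 203709805/10007 ≈ 20357.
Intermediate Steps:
D = 158 (D = 63 + 95 = 158)
U(s) = 159*s (U(s) = 158*s + s = 159*s)
-47341/(-10007) - U(-128) = -47341/(-10007) - 159*(-128) = -47341*(-1/10007) - 1*(-20352) = 47341/10007 + 20352 = 203709805/10007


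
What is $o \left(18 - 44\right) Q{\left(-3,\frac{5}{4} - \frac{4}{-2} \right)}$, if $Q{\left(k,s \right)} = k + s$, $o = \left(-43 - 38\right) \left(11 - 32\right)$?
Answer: $- \frac{22113}{2} \approx -11057.0$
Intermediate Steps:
$o = 1701$ ($o = \left(-81\right) \left(-21\right) = 1701$)
$o \left(18 - 44\right) Q{\left(-3,\frac{5}{4} - \frac{4}{-2} \right)} = 1701 \left(18 - 44\right) \left(-3 + \left(\frac{5}{4} - \frac{4}{-2}\right)\right) = 1701 \left(-26\right) \left(-3 + \left(5 \cdot \frac{1}{4} - -2\right)\right) = - 44226 \left(-3 + \left(\frac{5}{4} + 2\right)\right) = - 44226 \left(-3 + \frac{13}{4}\right) = \left(-44226\right) \frac{1}{4} = - \frac{22113}{2}$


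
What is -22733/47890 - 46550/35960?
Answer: -152337909/86106220 ≈ -1.7692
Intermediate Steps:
-22733/47890 - 46550/35960 = -22733*1/47890 - 46550*1/35960 = -22733/47890 - 4655/3596 = -152337909/86106220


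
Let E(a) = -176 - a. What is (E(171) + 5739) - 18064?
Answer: -12672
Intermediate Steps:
(E(171) + 5739) - 18064 = ((-176 - 1*171) + 5739) - 18064 = ((-176 - 171) + 5739) - 18064 = (-347 + 5739) - 18064 = 5392 - 18064 = -12672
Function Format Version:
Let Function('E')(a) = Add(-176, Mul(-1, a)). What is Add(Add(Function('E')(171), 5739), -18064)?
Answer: -12672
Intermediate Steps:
Add(Add(Function('E')(171), 5739), -18064) = Add(Add(Add(-176, Mul(-1, 171)), 5739), -18064) = Add(Add(Add(-176, -171), 5739), -18064) = Add(Add(-347, 5739), -18064) = Add(5392, -18064) = -12672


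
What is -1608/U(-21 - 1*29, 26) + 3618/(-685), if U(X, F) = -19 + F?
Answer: -1126806/4795 ≈ -235.00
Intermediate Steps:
-1608/U(-21 - 1*29, 26) + 3618/(-685) = -1608/(-19 + 26) + 3618/(-685) = -1608/7 + 3618*(-1/685) = -1608*1/7 - 3618/685 = -1608/7 - 3618/685 = -1126806/4795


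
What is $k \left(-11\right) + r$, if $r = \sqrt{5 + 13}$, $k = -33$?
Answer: $363 + 3 \sqrt{2} \approx 367.24$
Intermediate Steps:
$r = 3 \sqrt{2}$ ($r = \sqrt{18} = 3 \sqrt{2} \approx 4.2426$)
$k \left(-11\right) + r = \left(-33\right) \left(-11\right) + 3 \sqrt{2} = 363 + 3 \sqrt{2}$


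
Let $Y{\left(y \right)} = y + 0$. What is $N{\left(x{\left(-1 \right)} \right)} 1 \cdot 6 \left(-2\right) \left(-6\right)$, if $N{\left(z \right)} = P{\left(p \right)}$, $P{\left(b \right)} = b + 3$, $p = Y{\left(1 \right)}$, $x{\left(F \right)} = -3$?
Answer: $288$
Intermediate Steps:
$Y{\left(y \right)} = y$
$p = 1$
$P{\left(b \right)} = 3 + b$
$N{\left(z \right)} = 4$ ($N{\left(z \right)} = 3 + 1 = 4$)
$N{\left(x{\left(-1 \right)} \right)} 1 \cdot 6 \left(-2\right) \left(-6\right) = 4 \cdot 1 \cdot 6 \left(-2\right) \left(-6\right) = 4 \cdot 6 \left(-2\right) \left(-6\right) = 4 \left(-12\right) \left(-6\right) = \left(-48\right) \left(-6\right) = 288$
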